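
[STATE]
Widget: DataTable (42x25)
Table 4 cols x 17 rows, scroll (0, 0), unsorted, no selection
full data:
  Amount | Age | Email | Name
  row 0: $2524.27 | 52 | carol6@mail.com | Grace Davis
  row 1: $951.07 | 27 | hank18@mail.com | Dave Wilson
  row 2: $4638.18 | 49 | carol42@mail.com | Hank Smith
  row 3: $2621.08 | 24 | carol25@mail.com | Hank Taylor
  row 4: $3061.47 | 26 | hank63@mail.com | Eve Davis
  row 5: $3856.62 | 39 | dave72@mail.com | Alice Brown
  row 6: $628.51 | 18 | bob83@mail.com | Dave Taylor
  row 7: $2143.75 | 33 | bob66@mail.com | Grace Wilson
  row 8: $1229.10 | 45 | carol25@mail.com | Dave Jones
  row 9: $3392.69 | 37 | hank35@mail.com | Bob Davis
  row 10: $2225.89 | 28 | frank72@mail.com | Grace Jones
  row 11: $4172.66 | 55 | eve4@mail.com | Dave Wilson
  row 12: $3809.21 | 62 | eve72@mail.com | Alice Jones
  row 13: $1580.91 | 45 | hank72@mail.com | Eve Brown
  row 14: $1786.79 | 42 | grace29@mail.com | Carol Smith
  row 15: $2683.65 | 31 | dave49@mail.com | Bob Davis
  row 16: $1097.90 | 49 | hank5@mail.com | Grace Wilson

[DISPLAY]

Amount  │Age│Email           │Name        
────────┼───┼────────────────┼────────────
$2524.27│52 │carol6@mail.com │Grace Davis 
$951.07 │27 │hank18@mail.com │Dave Wilson 
$4638.18│49 │carol42@mail.com│Hank Smith  
$2621.08│24 │carol25@mail.com│Hank Taylor 
$3061.47│26 │hank63@mail.com │Eve Davis   
$3856.62│39 │dave72@mail.com │Alice Brown 
$628.51 │18 │bob83@mail.com  │Dave Taylor 
$2143.75│33 │bob66@mail.com  │Grace Wilson
$1229.10│45 │carol25@mail.com│Dave Jones  
$3392.69│37 │hank35@mail.com │Bob Davis   
$2225.89│28 │frank72@mail.com│Grace Jones 
$4172.66│55 │eve4@mail.com   │Dave Wilson 
$3809.21│62 │eve72@mail.com  │Alice Jones 
$1580.91│45 │hank72@mail.com │Eve Brown   
$1786.79│42 │grace29@mail.com│Carol Smith 
$2683.65│31 │dave49@mail.com │Bob Davis   
$1097.90│49 │hank5@mail.com  │Grace Wilson
                                          
                                          
                                          
                                          
                                          
                                          


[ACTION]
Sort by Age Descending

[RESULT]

Amount  │Ag▼│Email           │Name        
────────┼───┼────────────────┼────────────
$3809.21│62 │eve72@mail.com  │Alice Jones 
$4172.66│55 │eve4@mail.com   │Dave Wilson 
$2524.27│52 │carol6@mail.com │Grace Davis 
$4638.18│49 │carol42@mail.com│Hank Smith  
$1097.90│49 │hank5@mail.com  │Grace Wilson
$1229.10│45 │carol25@mail.com│Dave Jones  
$1580.91│45 │hank72@mail.com │Eve Brown   
$1786.79│42 │grace29@mail.com│Carol Smith 
$3856.62│39 │dave72@mail.com │Alice Brown 
$3392.69│37 │hank35@mail.com │Bob Davis   
$2143.75│33 │bob66@mail.com  │Grace Wilson
$2683.65│31 │dave49@mail.com │Bob Davis   
$2225.89│28 │frank72@mail.com│Grace Jones 
$951.07 │27 │hank18@mail.com │Dave Wilson 
$3061.47│26 │hank63@mail.com │Eve Davis   
$2621.08│24 │carol25@mail.com│Hank Taylor 
$628.51 │18 │bob83@mail.com  │Dave Taylor 
                                          
                                          
                                          
                                          
                                          
                                          


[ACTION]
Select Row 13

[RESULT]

Amount  │Ag▼│Email           │Name        
────────┼───┼────────────────┼────────────
$3809.21│62 │eve72@mail.com  │Alice Jones 
$4172.66│55 │eve4@mail.com   │Dave Wilson 
$2524.27│52 │carol6@mail.com │Grace Davis 
$4638.18│49 │carol42@mail.com│Hank Smith  
$1097.90│49 │hank5@mail.com  │Grace Wilson
$1229.10│45 │carol25@mail.com│Dave Jones  
$1580.91│45 │hank72@mail.com │Eve Brown   
$1786.79│42 │grace29@mail.com│Carol Smith 
$3856.62│39 │dave72@mail.com │Alice Brown 
$3392.69│37 │hank35@mail.com │Bob Davis   
$2143.75│33 │bob66@mail.com  │Grace Wilson
$2683.65│31 │dave49@mail.com │Bob Davis   
$2225.89│28 │frank72@mail.com│Grace Jones 
>951.07 │27 │hank18@mail.com │Dave Wilson 
$3061.47│26 │hank63@mail.com │Eve Davis   
$2621.08│24 │carol25@mail.com│Hank Taylor 
$628.51 │18 │bob83@mail.com  │Dave Taylor 
                                          
                                          
                                          
                                          
                                          
                                          


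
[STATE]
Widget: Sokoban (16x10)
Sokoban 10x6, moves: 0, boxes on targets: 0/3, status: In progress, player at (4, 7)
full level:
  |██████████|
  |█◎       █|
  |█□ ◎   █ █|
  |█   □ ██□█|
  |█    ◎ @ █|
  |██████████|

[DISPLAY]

██████████      
█◎       █      
█□ ◎   █ █      
█   □ ██□█      
█    ◎ @ █      
██████████      
Moves: 0  0/3   
                
                
                


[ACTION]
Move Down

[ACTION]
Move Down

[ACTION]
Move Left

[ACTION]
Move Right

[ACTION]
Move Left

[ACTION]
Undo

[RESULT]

██████████      
█◎       █      
█□ ◎   █ █      
█   □ ██□█      
█    ◎ @ █      
██████████      
Moves: 2  0/3   
                
                
                


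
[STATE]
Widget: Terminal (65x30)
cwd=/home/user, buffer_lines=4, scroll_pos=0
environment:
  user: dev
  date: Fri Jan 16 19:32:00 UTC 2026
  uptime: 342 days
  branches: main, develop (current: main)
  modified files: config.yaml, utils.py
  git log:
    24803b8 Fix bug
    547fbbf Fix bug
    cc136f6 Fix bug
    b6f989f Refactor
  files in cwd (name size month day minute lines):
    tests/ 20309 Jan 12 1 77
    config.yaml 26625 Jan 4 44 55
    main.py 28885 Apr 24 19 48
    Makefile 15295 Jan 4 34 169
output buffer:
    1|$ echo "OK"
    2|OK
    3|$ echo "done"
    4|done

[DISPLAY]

$ echo "OK"                                                      
OK                                                               
$ echo "done"                                                    
done                                                             
$ █                                                              
                                                                 
                                                                 
                                                                 
                                                                 
                                                                 
                                                                 
                                                                 
                                                                 
                                                                 
                                                                 
                                                                 
                                                                 
                                                                 
                                                                 
                                                                 
                                                                 
                                                                 
                                                                 
                                                                 
                                                                 
                                                                 
                                                                 
                                                                 
                                                                 
                                                                 


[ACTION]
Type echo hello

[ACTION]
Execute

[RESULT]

$ echo "OK"                                                      
OK                                                               
$ echo "done"                                                    
done                                                             
$ echo hello                                                     
hello                                                            
$ █                                                              
                                                                 
                                                                 
                                                                 
                                                                 
                                                                 
                                                                 
                                                                 
                                                                 
                                                                 
                                                                 
                                                                 
                                                                 
                                                                 
                                                                 
                                                                 
                                                                 
                                                                 
                                                                 
                                                                 
                                                                 
                                                                 
                                                                 
                                                                 


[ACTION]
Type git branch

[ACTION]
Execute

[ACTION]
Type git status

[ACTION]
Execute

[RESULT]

$ echo "OK"                                                      
OK                                                               
$ echo "done"                                                    
done                                                             
$ echo hello                                                     
hello                                                            
$ git branch                                                     
* main                                                           
  develop                                                        
$ git status                                                     
On branch main                                                   
Changes not staged for commit:                                   
                                                                 
        modified:   config.yaml                                  
        modified:   utils.py                                     
$ █                                                              
                                                                 
                                                                 
                                                                 
                                                                 
                                                                 
                                                                 
                                                                 
                                                                 
                                                                 
                                                                 
                                                                 
                                                                 
                                                                 
                                                                 


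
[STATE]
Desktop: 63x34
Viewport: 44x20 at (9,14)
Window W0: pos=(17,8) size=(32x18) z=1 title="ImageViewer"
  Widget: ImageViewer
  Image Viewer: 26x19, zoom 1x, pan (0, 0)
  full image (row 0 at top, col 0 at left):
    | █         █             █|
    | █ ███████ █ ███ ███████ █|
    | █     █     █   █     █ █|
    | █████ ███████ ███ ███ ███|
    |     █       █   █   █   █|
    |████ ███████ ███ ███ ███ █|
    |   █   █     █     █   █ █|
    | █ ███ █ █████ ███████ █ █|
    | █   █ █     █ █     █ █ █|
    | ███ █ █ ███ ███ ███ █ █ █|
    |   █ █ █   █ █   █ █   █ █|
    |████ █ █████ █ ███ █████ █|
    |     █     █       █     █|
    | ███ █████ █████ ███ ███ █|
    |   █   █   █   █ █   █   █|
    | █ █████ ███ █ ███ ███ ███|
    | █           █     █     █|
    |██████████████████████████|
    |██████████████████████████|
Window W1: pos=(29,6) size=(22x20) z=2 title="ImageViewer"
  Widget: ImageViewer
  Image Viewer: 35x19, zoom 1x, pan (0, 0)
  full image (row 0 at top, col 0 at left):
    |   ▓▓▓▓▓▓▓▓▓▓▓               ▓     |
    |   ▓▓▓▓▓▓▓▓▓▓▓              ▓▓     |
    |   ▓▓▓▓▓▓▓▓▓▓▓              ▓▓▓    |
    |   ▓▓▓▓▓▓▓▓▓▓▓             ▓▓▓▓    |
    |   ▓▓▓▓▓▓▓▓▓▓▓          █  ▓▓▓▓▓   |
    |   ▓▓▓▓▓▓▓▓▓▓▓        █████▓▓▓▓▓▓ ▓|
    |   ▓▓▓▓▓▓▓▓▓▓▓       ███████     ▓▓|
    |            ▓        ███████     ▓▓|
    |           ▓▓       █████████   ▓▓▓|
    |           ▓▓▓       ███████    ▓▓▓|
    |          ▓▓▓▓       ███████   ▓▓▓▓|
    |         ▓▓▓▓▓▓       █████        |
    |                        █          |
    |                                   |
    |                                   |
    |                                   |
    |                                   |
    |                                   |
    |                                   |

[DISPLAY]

        ┃ █████ ████┃   ▓▓▓▓▓▓▓▓▓▓▓      ┃  
        ┃     █     ┃   ▓▓▓▓▓▓▓▓▓▓▓      ┃  
        ┃████ ██████┃            ▓       ┃  
        ┃   █   █   ┃           ▓▓       ┃  
        ┃ █ ███ █ ██┃           ▓▓▓      ┃  
        ┃ █   █ █   ┃          ▓▓▓▓      ┃  
        ┃ ███ █ █ ██┃         ▓▓▓▓▓▓     ┃  
        ┃   █ █ █   ┃                    ┃  
        ┃████ █ ████┃                    ┃  
        ┃     █     ┃                    ┃  
        ┃ ███ █████ ┃                    ┃  
        ┗━━━━━━━━━━━┗━━━━━━━━━━━━━━━━━━━━┛  
                                            
                                            
                                            
                                            
                                            
                                            
                                            
                                            


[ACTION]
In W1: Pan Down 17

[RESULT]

        ┃ █████ ████┃                    ┃  
        ┃     █     ┃                    ┃  
        ┃████ ██████┃                    ┃  
        ┃   █   █   ┃                    ┃  
        ┃ █ ███ █ ██┃                    ┃  
        ┃ █   █ █   ┃                    ┃  
        ┃ ███ █ █ ██┃                    ┃  
        ┃   █ █ █   ┃                    ┃  
        ┃████ █ ████┃                    ┃  
        ┃     █     ┃                    ┃  
        ┃ ███ █████ ┃                    ┃  
        ┗━━━━━━━━━━━┗━━━━━━━━━━━━━━━━━━━━┛  
                                            
                                            
                                            
                                            
                                            
                                            
                                            
                                            


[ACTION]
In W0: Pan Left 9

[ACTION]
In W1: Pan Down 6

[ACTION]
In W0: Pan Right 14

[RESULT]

        ┃ ███ ███ ██┃                    ┃  
        ┃   █   █   ┃                    ┃  
        ┃██ ███ ███ ┃                    ┃  
        ┃     █   █ ┃                    ┃  
        ┃ ███████ █ ┃                    ┃  
        ┃ █     █ █ ┃                    ┃  
        ┃██ ███ █ █ ┃                    ┃  
        ┃   █ █   █ ┃                    ┃  
        ┃ ███ █████ ┃                    ┃  
        ┃     █     ┃                    ┃  
        ┃██ ███ ███ ┃                    ┃  
        ┗━━━━━━━━━━━┗━━━━━━━━━━━━━━━━━━━━┛  
                                            
                                            
                                            
                                            
                                            
                                            
                                            
                                            


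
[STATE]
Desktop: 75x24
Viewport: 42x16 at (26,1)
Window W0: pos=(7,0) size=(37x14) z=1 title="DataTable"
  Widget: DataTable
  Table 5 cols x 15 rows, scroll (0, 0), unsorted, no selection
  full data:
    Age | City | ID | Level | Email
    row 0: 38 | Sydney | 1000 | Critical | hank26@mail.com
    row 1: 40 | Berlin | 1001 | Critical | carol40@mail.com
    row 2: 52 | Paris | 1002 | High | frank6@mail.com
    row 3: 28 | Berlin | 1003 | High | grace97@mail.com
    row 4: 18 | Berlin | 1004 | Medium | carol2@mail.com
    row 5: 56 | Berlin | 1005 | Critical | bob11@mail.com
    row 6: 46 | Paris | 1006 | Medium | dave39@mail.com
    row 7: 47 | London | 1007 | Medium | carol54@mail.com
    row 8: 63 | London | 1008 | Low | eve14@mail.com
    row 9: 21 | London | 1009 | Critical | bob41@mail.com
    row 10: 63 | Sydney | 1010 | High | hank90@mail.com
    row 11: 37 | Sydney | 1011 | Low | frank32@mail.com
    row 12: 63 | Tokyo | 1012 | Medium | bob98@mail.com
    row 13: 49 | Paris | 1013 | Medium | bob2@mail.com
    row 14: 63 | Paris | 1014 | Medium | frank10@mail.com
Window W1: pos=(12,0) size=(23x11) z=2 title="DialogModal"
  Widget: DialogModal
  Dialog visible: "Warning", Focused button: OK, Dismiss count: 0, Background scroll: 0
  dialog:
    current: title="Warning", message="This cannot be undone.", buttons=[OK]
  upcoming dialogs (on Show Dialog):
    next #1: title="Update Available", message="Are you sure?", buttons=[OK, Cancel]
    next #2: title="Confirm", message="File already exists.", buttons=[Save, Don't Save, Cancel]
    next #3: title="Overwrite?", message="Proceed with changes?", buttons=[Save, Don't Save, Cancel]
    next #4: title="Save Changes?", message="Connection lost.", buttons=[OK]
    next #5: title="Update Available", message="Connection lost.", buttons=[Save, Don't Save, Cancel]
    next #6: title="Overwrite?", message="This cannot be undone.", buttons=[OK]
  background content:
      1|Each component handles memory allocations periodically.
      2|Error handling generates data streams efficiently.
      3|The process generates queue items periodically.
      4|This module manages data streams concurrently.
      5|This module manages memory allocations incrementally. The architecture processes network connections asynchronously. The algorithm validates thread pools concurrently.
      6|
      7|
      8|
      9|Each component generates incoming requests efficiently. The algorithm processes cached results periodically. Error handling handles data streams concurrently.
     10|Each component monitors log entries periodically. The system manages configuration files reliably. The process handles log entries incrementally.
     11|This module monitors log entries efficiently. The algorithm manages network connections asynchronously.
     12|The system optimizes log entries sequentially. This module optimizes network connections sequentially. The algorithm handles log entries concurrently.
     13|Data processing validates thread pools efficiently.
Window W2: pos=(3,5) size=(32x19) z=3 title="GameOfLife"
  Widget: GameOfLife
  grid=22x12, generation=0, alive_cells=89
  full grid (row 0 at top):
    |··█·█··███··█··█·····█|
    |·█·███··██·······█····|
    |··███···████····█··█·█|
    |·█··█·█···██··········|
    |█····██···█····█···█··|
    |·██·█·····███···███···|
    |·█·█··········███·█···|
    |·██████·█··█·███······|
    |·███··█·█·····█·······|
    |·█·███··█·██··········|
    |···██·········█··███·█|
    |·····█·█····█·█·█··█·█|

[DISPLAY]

        ┃        ┃                        
────────┨────────┨                        
t handle┃ail     ┃                        
─────┐ra┃────────┃                        
━━━━━━━━┓nk26@mai┃                        
        ┃rol40@ma┃                        
────────┨ank6@mai┃                        
        ┃ace97@ma┃                        
        ┃rol2@mai┃                        
        ┃b11@mail┃                        
        ┃ve39@mai┃                        
        ┃rol54@ma┃                        
        ┃━━━━━━━━┛                        
        ┃                                 
        ┃                                 
        ┃                                 


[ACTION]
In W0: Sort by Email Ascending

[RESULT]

        ┃        ┃                        
────────┨────────┨                        
t handle┃ail     ┃                        
─────┐ra┃────────┃                        
━━━━━━━━┓b11@mail┃                        
        ┃b2@mail.┃                        
────────┨b41@mail┃                        
        ┃b98@mail┃                        
        ┃rol2@mai┃                        
        ┃rol40@ma┃                        
        ┃rol54@ma┃                        
        ┃ve39@mai┃                        
        ┃━━━━━━━━┛                        
        ┃                                 
        ┃                                 
        ┃                                 


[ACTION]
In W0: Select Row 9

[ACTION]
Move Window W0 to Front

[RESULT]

                 ┃                        
─────────────────┨                        
vel   │Email     ┃                        
──────┼──────────┃                        
itical│bob11@mail┃                        
dium  │bob2@mail.┃                        
itical│bob41@mail┃                        
dium  │bob98@mail┃                        
dium  │carol2@mai┃                        
itical│carol40@ma┃                        
dium  │carol54@ma┃                        
dium  │dave39@mai┃                        
━━━━━━━━━━━━━━━━━┛                        
        ┃                                 
        ┃                                 
        ┃                                 


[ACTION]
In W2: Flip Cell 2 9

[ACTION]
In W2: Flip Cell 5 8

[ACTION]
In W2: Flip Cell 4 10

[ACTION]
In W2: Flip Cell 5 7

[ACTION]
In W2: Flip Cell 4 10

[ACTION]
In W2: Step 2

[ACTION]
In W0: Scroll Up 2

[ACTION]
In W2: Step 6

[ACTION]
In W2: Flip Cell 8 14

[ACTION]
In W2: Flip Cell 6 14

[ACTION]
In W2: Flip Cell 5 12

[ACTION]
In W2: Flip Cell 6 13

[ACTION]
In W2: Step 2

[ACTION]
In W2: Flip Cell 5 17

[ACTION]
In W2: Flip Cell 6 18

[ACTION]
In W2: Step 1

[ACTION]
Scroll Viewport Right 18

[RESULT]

          ┃                               
──────────┨                               
Email     ┃                               
──────────┃                               
bob11@mail┃                               
bob2@mail.┃                               
bob41@mail┃                               
bob98@mail┃                               
carol2@mai┃                               
carol40@ma┃                               
carol54@ma┃                               
dave39@mai┃                               
━━━━━━━━━━┛                               
 ┃                                        
 ┃                                        
 ┃                                        


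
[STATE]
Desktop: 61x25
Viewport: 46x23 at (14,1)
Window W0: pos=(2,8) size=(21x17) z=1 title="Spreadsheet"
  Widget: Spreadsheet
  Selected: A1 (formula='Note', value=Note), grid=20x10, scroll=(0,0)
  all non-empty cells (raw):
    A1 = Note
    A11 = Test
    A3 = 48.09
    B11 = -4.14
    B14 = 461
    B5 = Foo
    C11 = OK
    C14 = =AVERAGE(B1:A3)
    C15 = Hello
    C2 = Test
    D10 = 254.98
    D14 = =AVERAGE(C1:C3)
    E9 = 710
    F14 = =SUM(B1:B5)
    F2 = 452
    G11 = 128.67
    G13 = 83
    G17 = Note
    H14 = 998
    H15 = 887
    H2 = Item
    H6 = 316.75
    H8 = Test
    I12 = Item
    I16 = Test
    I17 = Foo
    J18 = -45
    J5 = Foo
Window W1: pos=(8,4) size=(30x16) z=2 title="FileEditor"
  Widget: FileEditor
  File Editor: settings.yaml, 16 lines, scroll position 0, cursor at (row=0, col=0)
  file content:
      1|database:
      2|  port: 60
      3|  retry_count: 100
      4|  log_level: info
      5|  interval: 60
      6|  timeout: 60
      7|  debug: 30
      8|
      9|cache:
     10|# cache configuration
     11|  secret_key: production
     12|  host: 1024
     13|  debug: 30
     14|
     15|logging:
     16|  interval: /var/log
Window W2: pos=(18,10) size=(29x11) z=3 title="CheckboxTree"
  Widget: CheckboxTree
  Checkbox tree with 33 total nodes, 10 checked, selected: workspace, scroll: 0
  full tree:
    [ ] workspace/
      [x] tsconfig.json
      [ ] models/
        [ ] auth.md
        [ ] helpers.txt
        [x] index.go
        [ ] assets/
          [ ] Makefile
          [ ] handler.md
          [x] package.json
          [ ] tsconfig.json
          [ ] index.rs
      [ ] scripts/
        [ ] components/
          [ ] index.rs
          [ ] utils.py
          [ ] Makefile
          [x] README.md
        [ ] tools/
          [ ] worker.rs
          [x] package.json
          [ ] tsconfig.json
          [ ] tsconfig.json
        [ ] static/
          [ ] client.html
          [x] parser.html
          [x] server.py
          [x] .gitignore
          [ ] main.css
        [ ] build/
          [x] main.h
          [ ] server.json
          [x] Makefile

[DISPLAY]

                                              
                                              
                                              
━━━━━━━━━━━━━━━━━━━━━━━┓                      
Editor                 ┃                      
───────────────────────┨                      
ase:                  ▲┃                      
t: 60                 █┃                      
ry_count: 100         ░┃                      
_lev┏━━━━━━━━━━━━━━━━━━━━━━━━━━━┓             
erva┃ CheckboxTree              ┃             
eout┠───────────────────────────┨             
ug: ┃>[-] workspace/            ┃             
    ┃   [x] tsconfig.json       ┃             
:   ┃   [-] models/             ┃             
he c┃     [ ] auth.md           ┃             
ret_┃     [ ] helpers.txt       ┃             
t: 1┃     [x] index.go          ┃             
━━━━┃     [-] assets/           ┃             
0   ┗━━━━━━━━━━━━━━━━━━━━━━━━━━━┛             
0       ┃                                     
0       ┃                                     
0       ┃                                     


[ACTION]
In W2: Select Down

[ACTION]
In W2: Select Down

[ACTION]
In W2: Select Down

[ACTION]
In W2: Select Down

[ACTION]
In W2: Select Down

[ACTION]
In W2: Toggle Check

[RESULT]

                                              
                                              
                                              
━━━━━━━━━━━━━━━━━━━━━━━┓                      
Editor                 ┃                      
───────────────────────┨                      
ase:                  ▲┃                      
t: 60                 █┃                      
ry_count: 100         ░┃                      
_lev┏━━━━━━━━━━━━━━━━━━━━━━━━━━━┓             
erva┃ CheckboxTree              ┃             
eout┠───────────────────────────┨             
ug: ┃ [-] workspace/            ┃             
    ┃   [x] tsconfig.json       ┃             
:   ┃   [-] models/             ┃             
he c┃     [ ] auth.md           ┃             
ret_┃     [ ] helpers.txt       ┃             
t: 1┃>    [ ] index.go          ┃             
━━━━┃     [-] assets/           ┃             
0   ┗━━━━━━━━━━━━━━━━━━━━━━━━━━━┛             
0       ┃                                     
0       ┃                                     
0       ┃                                     


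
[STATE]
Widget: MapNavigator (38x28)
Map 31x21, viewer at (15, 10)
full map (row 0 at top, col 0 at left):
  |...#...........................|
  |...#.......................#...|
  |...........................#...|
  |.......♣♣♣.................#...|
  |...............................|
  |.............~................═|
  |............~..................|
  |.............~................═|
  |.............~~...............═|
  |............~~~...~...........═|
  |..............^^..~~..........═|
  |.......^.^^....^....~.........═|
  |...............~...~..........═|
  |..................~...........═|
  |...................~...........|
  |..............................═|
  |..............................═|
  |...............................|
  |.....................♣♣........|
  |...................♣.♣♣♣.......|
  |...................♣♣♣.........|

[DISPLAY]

                                      
                                      
                                      
                                      
    ...#...........................   
    ...#.......................#...   
    ...........................#...   
    .......♣♣♣.................#...   
    ...............................   
    .............~................═   
    ............~..................   
    .............~................═   
    .............~~...............═   
    ............~~~...~...........═   
    ..............^@..~~..........═   
    .......^.^^....^....~.........═   
    ...............~...~..........═   
    ..................~...........═   
    ...................~...........   
    ..............................═   
    ..............................═   
    ...............................   
    .....................♣♣........   
    ...................♣.♣♣♣.......   
    ...................♣♣♣.........   
                                      
                                      
                                      


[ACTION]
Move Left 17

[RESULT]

                                      
                                      
                                      
                                      
                   ...#...............
                   ...#...............
                   ...................
                   .......♣♣♣.........
                   ...................
                   .............~.....
                   ............~......
                   .............~.....
                   .............~~....
                   ............~~~...~
                   @.............^^..~
                   .......^.^^....^...
                   ...............~...
                   ..................~
                   ...................
                   ...................
                   ...................
                   ...................
                   ...................
                   ...................
                   ...................
                                      
                                      
                                      


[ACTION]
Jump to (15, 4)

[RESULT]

                                      
                                      
                                      
                                      
                                      
                                      
                                      
                                      
                                      
                                      
    ...#...........................   
    ...#.......................#...   
    ...........................#...   
    .......♣♣♣.................#...   
    ...............@...............   
    .............~................═   
    ............~..................   
    .............~................═   
    .............~~...............═   
    ............~~~...~...........═   
    ..............^^..~~..........═   
    .......^.^^....^....~.........═   
    ...............~...~..........═   
    ..................~...........═   
    ...................~...........   
    ..............................═   
    ..............................═   
    ...............................   


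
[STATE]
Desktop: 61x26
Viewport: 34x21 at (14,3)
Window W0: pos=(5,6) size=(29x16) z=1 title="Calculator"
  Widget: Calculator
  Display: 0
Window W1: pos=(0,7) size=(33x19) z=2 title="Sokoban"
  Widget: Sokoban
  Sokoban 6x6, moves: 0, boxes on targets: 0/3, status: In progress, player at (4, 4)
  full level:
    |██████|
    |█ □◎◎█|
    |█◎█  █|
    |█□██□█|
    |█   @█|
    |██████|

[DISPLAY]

                                  
                                  
                                  
━━━━━━━━━━━━━━━━━━━┓              
━━━━━━━━━━━━━━━━━━┓┃              
                  ┃┨              
──────────────────┨┃              
                  ┃┃              
                  ┃┃              
                  ┃┃              
                  ┃┃              
                  ┃┃              
                  ┃┃              
                  ┃┃              
                  ┃┃              
                  ┃┃              
                  ┃┃              
                  ┃┃              
                  ┃┛              
                  ┃               
                  ┃               


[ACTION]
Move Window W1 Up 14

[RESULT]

                  ┃               
                  ┃               
                  ┃               
                  ┃┓              
                  ┃┃              
                  ┃┨              
                  ┃┃              
                  ┃┃              
                  ┃┃              
                  ┃┃              
                  ┃┃              
                  ┃┃              
                  ┃┃              
                  ┃┃              
                  ┃┃              
━━━━━━━━━━━━━━━━━━┛┃              
│ MR│ M+│          ┃              
┴───┴───┘          ┃              
━━━━━━━━━━━━━━━━━━━┛              
                                  
                                  


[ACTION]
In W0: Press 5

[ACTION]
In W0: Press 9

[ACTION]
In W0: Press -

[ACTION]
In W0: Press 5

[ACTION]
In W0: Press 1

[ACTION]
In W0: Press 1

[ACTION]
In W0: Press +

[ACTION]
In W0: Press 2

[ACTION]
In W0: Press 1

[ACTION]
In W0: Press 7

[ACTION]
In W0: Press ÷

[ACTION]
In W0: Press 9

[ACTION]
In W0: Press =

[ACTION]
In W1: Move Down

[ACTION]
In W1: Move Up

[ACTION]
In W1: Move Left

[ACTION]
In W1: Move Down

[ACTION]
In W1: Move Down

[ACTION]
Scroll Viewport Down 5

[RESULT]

                  ┃               
                  ┃┓              
                  ┃┃              
                  ┃┨              
                  ┃┃              
                  ┃┃              
                  ┃┃              
                  ┃┃              
                  ┃┃              
                  ┃┃              
                  ┃┃              
                  ┃┃              
                  ┃┃              
━━━━━━━━━━━━━━━━━━┛┃              
│ MR│ M+│          ┃              
┴───┴───┘          ┃              
━━━━━━━━━━━━━━━━━━━┛              
                                  
                                  
                                  
                                  


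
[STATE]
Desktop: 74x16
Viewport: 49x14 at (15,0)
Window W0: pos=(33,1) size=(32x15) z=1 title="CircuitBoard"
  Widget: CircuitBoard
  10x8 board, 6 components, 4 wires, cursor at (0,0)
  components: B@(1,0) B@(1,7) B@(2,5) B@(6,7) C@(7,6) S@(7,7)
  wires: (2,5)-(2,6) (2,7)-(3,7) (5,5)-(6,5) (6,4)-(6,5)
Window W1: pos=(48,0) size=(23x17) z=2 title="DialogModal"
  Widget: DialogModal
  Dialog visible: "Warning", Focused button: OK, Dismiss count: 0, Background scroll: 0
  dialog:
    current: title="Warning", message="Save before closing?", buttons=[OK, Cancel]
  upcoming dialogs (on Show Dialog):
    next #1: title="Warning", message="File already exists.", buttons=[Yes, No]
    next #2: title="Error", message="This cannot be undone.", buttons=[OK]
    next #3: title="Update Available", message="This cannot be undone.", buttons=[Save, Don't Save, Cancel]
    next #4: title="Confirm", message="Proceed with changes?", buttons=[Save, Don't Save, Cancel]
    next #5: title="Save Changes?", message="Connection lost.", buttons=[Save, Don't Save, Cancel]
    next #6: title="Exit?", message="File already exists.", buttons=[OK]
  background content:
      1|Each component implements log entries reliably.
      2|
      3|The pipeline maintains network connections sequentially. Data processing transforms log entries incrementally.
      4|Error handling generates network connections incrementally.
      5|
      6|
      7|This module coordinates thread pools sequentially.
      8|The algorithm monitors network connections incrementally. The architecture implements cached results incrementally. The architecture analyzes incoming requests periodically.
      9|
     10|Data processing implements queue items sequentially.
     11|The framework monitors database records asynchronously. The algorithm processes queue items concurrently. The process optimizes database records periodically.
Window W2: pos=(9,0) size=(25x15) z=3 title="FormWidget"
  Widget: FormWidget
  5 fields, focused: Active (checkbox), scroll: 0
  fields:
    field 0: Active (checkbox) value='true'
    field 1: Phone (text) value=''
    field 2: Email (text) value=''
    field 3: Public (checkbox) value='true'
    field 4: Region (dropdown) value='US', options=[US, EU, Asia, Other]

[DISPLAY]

━━━━━━━━━━━━━━━━━━┓              ┏━━━━━━━━━━━━━━━
Widget            ┃━━━━━━━━━━━━━━┃ DialogModal   
──────────────────┨ CircuitBoard ┠───────────────
ive:     [x]      ┃──────────────┃Each component 
ne:      [       ]┃   0 1 2 3 4 5┃               
il:      [       ]┃0  [.]        ┃The pipeline ma
lic:     [x]      ┃              ┃Error handling 
ion:     [US    ▼]┃1   B         ┃  ┌────────────
                  ┃              ┃  │    Warning 
                  ┃2             ┃Th│Save before 
                  ┃              ┃Th│ [OK]  Cance
                  ┃3             ┃  └────────────
                  ┃              ┃Data processing
                  ┃4             ┃The framework m


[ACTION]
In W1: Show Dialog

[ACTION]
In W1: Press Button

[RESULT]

━━━━━━━━━━━━━━━━━━┓              ┏━━━━━━━━━━━━━━━
Widget            ┃━━━━━━━━━━━━━━┃ DialogModal   
──────────────────┨ CircuitBoard ┠───────────────
ive:     [x]      ┃──────────────┃Each component 
ne:      [       ]┃   0 1 2 3 4 5┃               
il:      [       ]┃0  [.]        ┃The pipeline ma
lic:     [x]      ┃              ┃Error handling 
ion:     [US    ▼]┃1   B         ┃               
                  ┃              ┃               
                  ┃2             ┃This module coo
                  ┃              ┃The algorithm m
                  ┃3             ┃               
                  ┃              ┃Data processing
                  ┃4             ┃The framework m


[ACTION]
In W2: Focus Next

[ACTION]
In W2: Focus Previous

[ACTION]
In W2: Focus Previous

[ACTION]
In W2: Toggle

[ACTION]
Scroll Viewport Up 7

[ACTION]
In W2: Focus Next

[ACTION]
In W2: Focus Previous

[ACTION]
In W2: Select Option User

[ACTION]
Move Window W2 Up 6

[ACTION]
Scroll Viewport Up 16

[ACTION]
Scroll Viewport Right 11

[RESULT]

━━━━━━━━┓              ┏━━━━━━━━━━━━━━━━━━━━━┓   
        ┃━━━━━━━━━━━━━━┃ DialogModal         ┃   
────────┨ CircuitBoard ┠─────────────────────┨   
x]      ┃──────────────┃Each component implem┃   
       ]┃   0 1 2 3 4 5┃                     ┃   
       ]┃0  [.]        ┃The pipeline maintain┃   
x]      ┃              ┃Error handling genera┃   
US    ▼]┃1   B         ┃                     ┃   
        ┃              ┃                     ┃   
        ┃2             ┃This module coordinat┃   
        ┃              ┃The algorithm monitor┃   
        ┃3             ┃                     ┃   
        ┃              ┃Data processing imple┃   
        ┃4             ┃The framework monitor┃   
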